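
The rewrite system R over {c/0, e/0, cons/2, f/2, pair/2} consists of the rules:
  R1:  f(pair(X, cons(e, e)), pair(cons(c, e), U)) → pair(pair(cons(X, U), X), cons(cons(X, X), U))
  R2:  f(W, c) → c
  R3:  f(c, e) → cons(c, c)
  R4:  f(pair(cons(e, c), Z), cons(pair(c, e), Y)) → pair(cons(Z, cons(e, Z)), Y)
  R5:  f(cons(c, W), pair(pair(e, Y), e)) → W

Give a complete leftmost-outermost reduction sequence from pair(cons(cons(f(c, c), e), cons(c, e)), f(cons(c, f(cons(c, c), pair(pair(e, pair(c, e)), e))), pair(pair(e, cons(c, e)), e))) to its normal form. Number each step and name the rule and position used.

pair(cons(cons(c, e), cons(c, e)), c)

1. pair(cons(cons(f(c, c), e), cons(c, e)), f(cons(c, f(cons(c, c), pair(pair(e, pair(c, e)), e))), pair(pair(e, cons(c, e)), e)))  →  pair(cons(cons(c, e), cons(c, e)), f(cons(c, f(cons(c, c), pair(pair(e, pair(c, e)), e))), pair(pair(e, cons(c, e)), e)))   [R2 at 1.1.1]
2. pair(cons(cons(c, e), cons(c, e)), f(cons(c, f(cons(c, c), pair(pair(e, pair(c, e)), e))), pair(pair(e, cons(c, e)), e)))  →  pair(cons(cons(c, e), cons(c, e)), f(cons(c, c), pair(pair(e, pair(c, e)), e)))   [R5 at 2]
3. pair(cons(cons(c, e), cons(c, e)), f(cons(c, c), pair(pair(e, pair(c, e)), e)))  →  pair(cons(cons(c, e), cons(c, e)), c)   [R5 at 2]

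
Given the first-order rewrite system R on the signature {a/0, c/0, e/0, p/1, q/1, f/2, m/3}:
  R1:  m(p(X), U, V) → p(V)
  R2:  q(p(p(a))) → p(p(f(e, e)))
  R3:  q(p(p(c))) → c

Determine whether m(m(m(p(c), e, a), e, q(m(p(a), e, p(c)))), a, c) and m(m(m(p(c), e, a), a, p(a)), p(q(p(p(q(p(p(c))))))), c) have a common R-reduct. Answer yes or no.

Reduce t₁ = m(m(m(p(c), e, a), e, q(m(p(a), e, p(c)))), a, c):
1. m(m(m(p(c), e, a), e, q(m(p(a), e, p(c)))), a, c)  →  m(m(p(a), e, q(m(p(a), e, p(c)))), a, c)   [R1 at 1.1]
2. m(m(p(a), e, q(m(p(a), e, p(c)))), a, c)  →  m(p(q(m(p(a), e, p(c)))), a, c)   [R1 at 1]
3. m(p(q(m(p(a), e, p(c)))), a, c)  →  p(c)   [R1 at ε]

Reduce t₂ = m(m(m(p(c), e, a), a, p(a)), p(q(p(p(q(p(p(c))))))), c):
1. m(m(m(p(c), e, a), a, p(a)), p(q(p(p(q(p(p(c))))))), c)  →  m(m(p(a), a, p(a)), p(q(p(p(q(p(p(c))))))), c)   [R1 at 1.1]
2. m(m(p(a), a, p(a)), p(q(p(p(q(p(p(c))))))), c)  →  m(p(p(a)), p(q(p(p(q(p(p(c))))))), c)   [R1 at 1]
3. m(p(p(a)), p(q(p(p(q(p(p(c))))))), c)  →  p(c)   [R1 at ε]

yes — NF(t₁) = p(c), NF(t₂) = p(c)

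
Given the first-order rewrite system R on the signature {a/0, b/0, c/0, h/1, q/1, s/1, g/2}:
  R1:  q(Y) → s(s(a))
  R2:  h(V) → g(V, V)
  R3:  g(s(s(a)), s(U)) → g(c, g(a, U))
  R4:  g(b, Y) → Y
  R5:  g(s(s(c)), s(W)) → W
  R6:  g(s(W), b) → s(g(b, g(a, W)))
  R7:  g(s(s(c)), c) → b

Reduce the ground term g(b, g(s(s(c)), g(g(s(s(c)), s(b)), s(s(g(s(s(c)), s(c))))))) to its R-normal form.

s(c)

1. g(b, g(s(s(c)), g(g(s(s(c)), s(b)), s(s(g(s(s(c)), s(c)))))))  →  g(s(s(c)), g(g(s(s(c)), s(b)), s(s(g(s(s(c)), s(c))))))   [R4 at ε]
2. g(s(s(c)), g(g(s(s(c)), s(b)), s(s(g(s(s(c)), s(c))))))  →  g(s(s(c)), g(b, s(s(g(s(s(c)), s(c))))))   [R5 at 2.1]
3. g(s(s(c)), g(b, s(s(g(s(s(c)), s(c))))))  →  g(s(s(c)), s(s(g(s(s(c)), s(c)))))   [R4 at 2]
4. g(s(s(c)), s(s(g(s(s(c)), s(c)))))  →  s(g(s(s(c)), s(c)))   [R5 at ε]
5. s(g(s(s(c)), s(c)))  →  s(c)   [R5 at 1]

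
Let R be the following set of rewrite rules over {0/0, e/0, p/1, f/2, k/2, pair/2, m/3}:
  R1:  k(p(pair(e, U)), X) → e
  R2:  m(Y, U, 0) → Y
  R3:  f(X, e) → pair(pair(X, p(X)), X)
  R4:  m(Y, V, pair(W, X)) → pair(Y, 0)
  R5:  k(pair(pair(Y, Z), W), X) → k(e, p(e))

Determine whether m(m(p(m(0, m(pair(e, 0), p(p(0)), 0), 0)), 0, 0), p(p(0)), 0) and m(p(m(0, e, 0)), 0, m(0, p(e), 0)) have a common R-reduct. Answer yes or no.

yes — NF(t₁) = p(0), NF(t₂) = p(0)

Reduce t₁ = m(m(p(m(0, m(pair(e, 0), p(p(0)), 0), 0)), 0, 0), p(p(0)), 0):
1. m(m(p(m(0, m(pair(e, 0), p(p(0)), 0), 0)), 0, 0), p(p(0)), 0)  →  m(p(m(0, m(pair(e, 0), p(p(0)), 0), 0)), 0, 0)   [R2 at ε]
2. m(p(m(0, m(pair(e, 0), p(p(0)), 0), 0)), 0, 0)  →  p(m(0, m(pair(e, 0), p(p(0)), 0), 0))   [R2 at ε]
3. p(m(0, m(pair(e, 0), p(p(0)), 0), 0))  →  p(0)   [R2 at 1]

Reduce t₂ = m(p(m(0, e, 0)), 0, m(0, p(e), 0)):
1. m(p(m(0, e, 0)), 0, m(0, p(e), 0))  →  m(p(0), 0, m(0, p(e), 0))   [R2 at 1.1]
2. m(p(0), 0, m(0, p(e), 0))  →  m(p(0), 0, 0)   [R2 at 3]
3. m(p(0), 0, 0)  →  p(0)   [R2 at ε]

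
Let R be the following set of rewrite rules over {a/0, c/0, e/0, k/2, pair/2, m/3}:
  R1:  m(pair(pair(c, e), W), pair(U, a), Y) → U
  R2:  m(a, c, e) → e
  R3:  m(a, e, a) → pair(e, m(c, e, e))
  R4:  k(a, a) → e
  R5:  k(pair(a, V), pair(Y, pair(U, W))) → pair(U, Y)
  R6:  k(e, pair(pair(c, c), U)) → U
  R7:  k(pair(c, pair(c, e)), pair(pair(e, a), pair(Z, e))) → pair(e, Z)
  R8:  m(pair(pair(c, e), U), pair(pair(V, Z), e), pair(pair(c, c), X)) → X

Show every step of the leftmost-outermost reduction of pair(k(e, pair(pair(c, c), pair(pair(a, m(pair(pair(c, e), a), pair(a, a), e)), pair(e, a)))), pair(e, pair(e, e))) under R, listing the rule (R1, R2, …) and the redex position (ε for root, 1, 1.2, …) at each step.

1. pair(k(e, pair(pair(c, c), pair(pair(a, m(pair(pair(c, e), a), pair(a, a), e)), pair(e, a)))), pair(e, pair(e, e)))  →  pair(pair(pair(a, m(pair(pair(c, e), a), pair(a, a), e)), pair(e, a)), pair(e, pair(e, e)))   [R6 at 1]
2. pair(pair(pair(a, m(pair(pair(c, e), a), pair(a, a), e)), pair(e, a)), pair(e, pair(e, e)))  →  pair(pair(pair(a, a), pair(e, a)), pair(e, pair(e, e)))   [R1 at 1.1.2]

pair(pair(pair(a, a), pair(e, a)), pair(e, pair(e, e)))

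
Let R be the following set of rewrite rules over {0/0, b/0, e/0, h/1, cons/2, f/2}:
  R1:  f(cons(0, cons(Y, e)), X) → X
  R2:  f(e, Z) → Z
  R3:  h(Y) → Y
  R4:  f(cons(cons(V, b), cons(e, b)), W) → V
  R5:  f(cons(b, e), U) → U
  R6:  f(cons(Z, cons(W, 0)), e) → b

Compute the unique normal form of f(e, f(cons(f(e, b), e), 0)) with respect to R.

0

1. f(e, f(cons(f(e, b), e), 0))  →  f(cons(f(e, b), e), 0)   [R2 at ε]
2. f(cons(f(e, b), e), 0)  →  f(cons(b, e), 0)   [R2 at 1.1]
3. f(cons(b, e), 0)  →  0   [R5 at ε]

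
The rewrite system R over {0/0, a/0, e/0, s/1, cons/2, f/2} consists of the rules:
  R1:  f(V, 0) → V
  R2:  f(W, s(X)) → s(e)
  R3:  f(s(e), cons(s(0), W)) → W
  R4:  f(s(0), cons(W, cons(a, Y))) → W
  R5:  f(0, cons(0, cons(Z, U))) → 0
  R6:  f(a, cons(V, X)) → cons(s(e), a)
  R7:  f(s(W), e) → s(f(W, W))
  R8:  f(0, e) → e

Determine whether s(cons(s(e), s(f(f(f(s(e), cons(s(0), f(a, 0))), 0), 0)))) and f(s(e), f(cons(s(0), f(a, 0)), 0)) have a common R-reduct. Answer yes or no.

Reduce t₁ = s(cons(s(e), s(f(f(f(s(e), cons(s(0), f(a, 0))), 0), 0)))):
1. s(cons(s(e), s(f(f(f(s(e), cons(s(0), f(a, 0))), 0), 0))))  →  s(cons(s(e), s(f(f(s(e), cons(s(0), f(a, 0))), 0))))   [R1 at 1.2.1]
2. s(cons(s(e), s(f(f(s(e), cons(s(0), f(a, 0))), 0))))  →  s(cons(s(e), s(f(s(e), cons(s(0), f(a, 0))))))   [R1 at 1.2.1]
3. s(cons(s(e), s(f(s(e), cons(s(0), f(a, 0))))))  →  s(cons(s(e), s(f(a, 0))))   [R3 at 1.2.1]
4. s(cons(s(e), s(f(a, 0))))  →  s(cons(s(e), s(a)))   [R1 at 1.2.1]

Reduce t₂ = f(s(e), f(cons(s(0), f(a, 0)), 0)):
1. f(s(e), f(cons(s(0), f(a, 0)), 0))  →  f(s(e), cons(s(0), f(a, 0)))   [R1 at 2]
2. f(s(e), cons(s(0), f(a, 0)))  →  f(a, 0)   [R3 at ε]
3. f(a, 0)  →  a   [R1 at ε]

no — NF(t₁) = s(cons(s(e), s(a))), NF(t₂) = a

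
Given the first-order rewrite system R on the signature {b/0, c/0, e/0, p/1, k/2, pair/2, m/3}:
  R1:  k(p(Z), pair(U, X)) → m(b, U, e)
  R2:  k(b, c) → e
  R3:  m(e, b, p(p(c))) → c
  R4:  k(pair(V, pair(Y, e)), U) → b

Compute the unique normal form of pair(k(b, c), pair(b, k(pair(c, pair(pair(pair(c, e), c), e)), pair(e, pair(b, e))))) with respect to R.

pair(e, pair(b, b))

1. pair(k(b, c), pair(b, k(pair(c, pair(pair(pair(c, e), c), e)), pair(e, pair(b, e)))))  →  pair(e, pair(b, k(pair(c, pair(pair(pair(c, e), c), e)), pair(e, pair(b, e)))))   [R2 at 1]
2. pair(e, pair(b, k(pair(c, pair(pair(pair(c, e), c), e)), pair(e, pair(b, e)))))  →  pair(e, pair(b, b))   [R4 at 2.2]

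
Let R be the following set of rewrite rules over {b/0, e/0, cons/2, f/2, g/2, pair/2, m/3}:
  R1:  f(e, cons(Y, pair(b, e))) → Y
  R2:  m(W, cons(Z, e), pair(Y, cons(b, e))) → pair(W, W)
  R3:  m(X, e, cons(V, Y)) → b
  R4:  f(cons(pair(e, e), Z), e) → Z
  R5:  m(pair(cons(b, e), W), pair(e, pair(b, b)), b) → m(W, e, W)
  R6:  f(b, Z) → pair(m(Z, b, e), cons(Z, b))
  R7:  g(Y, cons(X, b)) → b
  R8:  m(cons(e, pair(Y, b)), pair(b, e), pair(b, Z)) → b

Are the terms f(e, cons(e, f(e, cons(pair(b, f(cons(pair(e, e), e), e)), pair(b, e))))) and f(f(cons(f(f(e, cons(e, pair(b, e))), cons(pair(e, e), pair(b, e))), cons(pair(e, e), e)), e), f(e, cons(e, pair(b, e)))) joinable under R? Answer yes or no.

Reduce t₁ = f(e, cons(e, f(e, cons(pair(b, f(cons(pair(e, e), e), e)), pair(b, e))))):
1. f(e, cons(e, f(e, cons(pair(b, f(cons(pair(e, e), e), e)), pair(b, e)))))  →  f(e, cons(e, pair(b, f(cons(pair(e, e), e), e))))   [R1 at 2.2]
2. f(e, cons(e, pair(b, f(cons(pair(e, e), e), e))))  →  f(e, cons(e, pair(b, e)))   [R4 at 2.2.2]
3. f(e, cons(e, pair(b, e)))  →  e   [R1 at ε]

Reduce t₂ = f(f(cons(f(f(e, cons(e, pair(b, e))), cons(pair(e, e), pair(b, e))), cons(pair(e, e), e)), e), f(e, cons(e, pair(b, e)))):
1. f(f(cons(f(f(e, cons(e, pair(b, e))), cons(pair(e, e), pair(b, e))), cons(pair(e, e), e)), e), f(e, cons(e, pair(b, e))))  →  f(f(cons(f(e, cons(pair(e, e), pair(b, e))), cons(pair(e, e), e)), e), f(e, cons(e, pair(b, e))))   [R1 at 1.1.1.1]
2. f(f(cons(f(e, cons(pair(e, e), pair(b, e))), cons(pair(e, e), e)), e), f(e, cons(e, pair(b, e))))  →  f(f(cons(pair(e, e), cons(pair(e, e), e)), e), f(e, cons(e, pair(b, e))))   [R1 at 1.1.1]
3. f(f(cons(pair(e, e), cons(pair(e, e), e)), e), f(e, cons(e, pair(b, e))))  →  f(cons(pair(e, e), e), f(e, cons(e, pair(b, e))))   [R4 at 1]
4. f(cons(pair(e, e), e), f(e, cons(e, pair(b, e))))  →  f(cons(pair(e, e), e), e)   [R1 at 2]
5. f(cons(pair(e, e), e), e)  →  e   [R4 at ε]

yes — NF(t₁) = e, NF(t₂) = e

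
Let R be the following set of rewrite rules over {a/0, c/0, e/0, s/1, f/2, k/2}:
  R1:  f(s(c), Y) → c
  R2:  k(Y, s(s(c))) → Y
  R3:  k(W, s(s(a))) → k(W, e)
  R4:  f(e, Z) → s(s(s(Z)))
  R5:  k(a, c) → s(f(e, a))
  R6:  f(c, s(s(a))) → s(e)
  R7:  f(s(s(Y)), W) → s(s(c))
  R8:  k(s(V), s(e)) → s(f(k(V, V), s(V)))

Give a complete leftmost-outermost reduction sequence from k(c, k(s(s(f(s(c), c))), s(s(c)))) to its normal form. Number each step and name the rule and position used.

c

1. k(c, k(s(s(f(s(c), c))), s(s(c))))  →  k(c, s(s(f(s(c), c))))   [R2 at 2]
2. k(c, s(s(f(s(c), c))))  →  k(c, s(s(c)))   [R1 at 2.1.1]
3. k(c, s(s(c)))  →  c   [R2 at ε]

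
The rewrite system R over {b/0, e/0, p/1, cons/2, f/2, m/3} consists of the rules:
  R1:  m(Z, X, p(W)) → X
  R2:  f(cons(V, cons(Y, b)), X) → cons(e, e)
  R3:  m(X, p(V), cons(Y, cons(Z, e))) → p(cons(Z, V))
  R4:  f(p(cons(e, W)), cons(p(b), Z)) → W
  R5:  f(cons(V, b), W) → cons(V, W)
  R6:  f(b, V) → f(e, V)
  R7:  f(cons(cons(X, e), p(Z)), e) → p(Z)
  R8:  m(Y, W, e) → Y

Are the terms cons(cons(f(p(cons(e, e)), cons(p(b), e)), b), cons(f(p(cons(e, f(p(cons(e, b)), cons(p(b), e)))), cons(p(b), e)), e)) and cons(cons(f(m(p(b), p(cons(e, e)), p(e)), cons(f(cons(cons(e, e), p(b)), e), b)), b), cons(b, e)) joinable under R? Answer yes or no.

Reduce t₁ = cons(cons(f(p(cons(e, e)), cons(p(b), e)), b), cons(f(p(cons(e, f(p(cons(e, b)), cons(p(b), e)))), cons(p(b), e)), e)):
1. cons(cons(f(p(cons(e, e)), cons(p(b), e)), b), cons(f(p(cons(e, f(p(cons(e, b)), cons(p(b), e)))), cons(p(b), e)), e))  →  cons(cons(e, b), cons(f(p(cons(e, f(p(cons(e, b)), cons(p(b), e)))), cons(p(b), e)), e))   [R4 at 1.1]
2. cons(cons(e, b), cons(f(p(cons(e, f(p(cons(e, b)), cons(p(b), e)))), cons(p(b), e)), e))  →  cons(cons(e, b), cons(f(p(cons(e, b)), cons(p(b), e)), e))   [R4 at 2.1]
3. cons(cons(e, b), cons(f(p(cons(e, b)), cons(p(b), e)), e))  →  cons(cons(e, b), cons(b, e))   [R4 at 2.1]

Reduce t₂ = cons(cons(f(m(p(b), p(cons(e, e)), p(e)), cons(f(cons(cons(e, e), p(b)), e), b)), b), cons(b, e)):
1. cons(cons(f(m(p(b), p(cons(e, e)), p(e)), cons(f(cons(cons(e, e), p(b)), e), b)), b), cons(b, e))  →  cons(cons(f(p(cons(e, e)), cons(f(cons(cons(e, e), p(b)), e), b)), b), cons(b, e))   [R1 at 1.1.1]
2. cons(cons(f(p(cons(e, e)), cons(f(cons(cons(e, e), p(b)), e), b)), b), cons(b, e))  →  cons(cons(f(p(cons(e, e)), cons(p(b), b)), b), cons(b, e))   [R7 at 1.1.2.1]
3. cons(cons(f(p(cons(e, e)), cons(p(b), b)), b), cons(b, e))  →  cons(cons(e, b), cons(b, e))   [R4 at 1.1]

yes — NF(t₁) = cons(cons(e, b), cons(b, e)), NF(t₂) = cons(cons(e, b), cons(b, e))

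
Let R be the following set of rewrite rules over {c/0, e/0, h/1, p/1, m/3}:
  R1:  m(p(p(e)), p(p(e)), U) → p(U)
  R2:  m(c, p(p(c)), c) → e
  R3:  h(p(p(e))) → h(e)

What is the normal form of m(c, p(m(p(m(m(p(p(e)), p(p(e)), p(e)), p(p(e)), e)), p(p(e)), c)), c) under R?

e

1. m(c, p(m(p(m(m(p(p(e)), p(p(e)), p(e)), p(p(e)), e)), p(p(e)), c)), c)  →  m(c, p(m(p(m(p(p(e)), p(p(e)), e)), p(p(e)), c)), c)   [R1 at 2.1.1.1.1]
2. m(c, p(m(p(m(p(p(e)), p(p(e)), e)), p(p(e)), c)), c)  →  m(c, p(m(p(p(e)), p(p(e)), c)), c)   [R1 at 2.1.1.1]
3. m(c, p(m(p(p(e)), p(p(e)), c)), c)  →  m(c, p(p(c)), c)   [R1 at 2.1]
4. m(c, p(p(c)), c)  →  e   [R2 at ε]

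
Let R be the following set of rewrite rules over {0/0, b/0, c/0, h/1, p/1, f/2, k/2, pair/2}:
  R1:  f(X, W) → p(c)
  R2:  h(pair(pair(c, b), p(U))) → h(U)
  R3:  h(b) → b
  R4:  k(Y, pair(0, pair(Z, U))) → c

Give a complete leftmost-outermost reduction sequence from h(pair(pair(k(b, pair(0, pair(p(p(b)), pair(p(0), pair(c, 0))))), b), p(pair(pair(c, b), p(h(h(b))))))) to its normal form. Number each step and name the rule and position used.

1. h(pair(pair(k(b, pair(0, pair(p(p(b)), pair(p(0), pair(c, 0))))), b), p(pair(pair(c, b), p(h(h(b)))))))  →  h(pair(pair(c, b), p(pair(pair(c, b), p(h(h(b)))))))   [R4 at 1.1.1]
2. h(pair(pair(c, b), p(pair(pair(c, b), p(h(h(b)))))))  →  h(pair(pair(c, b), p(h(h(b)))))   [R2 at ε]
3. h(pair(pair(c, b), p(h(h(b)))))  →  h(h(h(b)))   [R2 at ε]
4. h(h(h(b)))  →  h(h(b))   [R3 at 1.1]
5. h(h(b))  →  h(b)   [R3 at 1]
6. h(b)  →  b   [R3 at ε]

b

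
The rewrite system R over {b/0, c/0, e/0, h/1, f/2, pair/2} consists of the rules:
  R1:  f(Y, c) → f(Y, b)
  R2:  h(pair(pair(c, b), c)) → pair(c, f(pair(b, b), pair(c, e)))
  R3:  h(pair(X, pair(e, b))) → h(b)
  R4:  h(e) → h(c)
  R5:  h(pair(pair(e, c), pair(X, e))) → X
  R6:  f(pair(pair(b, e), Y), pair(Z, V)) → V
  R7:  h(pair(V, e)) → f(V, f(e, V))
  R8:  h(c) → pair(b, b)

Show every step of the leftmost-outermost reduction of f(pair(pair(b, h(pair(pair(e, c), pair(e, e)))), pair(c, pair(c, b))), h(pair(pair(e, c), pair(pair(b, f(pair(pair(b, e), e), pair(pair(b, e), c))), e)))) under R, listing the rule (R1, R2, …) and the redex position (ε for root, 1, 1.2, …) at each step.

c

1. f(pair(pair(b, h(pair(pair(e, c), pair(e, e)))), pair(c, pair(c, b))), h(pair(pair(e, c), pair(pair(b, f(pair(pair(b, e), e), pair(pair(b, e), c))), e))))  →  f(pair(pair(b, e), pair(c, pair(c, b))), h(pair(pair(e, c), pair(pair(b, f(pair(pair(b, e), e), pair(pair(b, e), c))), e))))   [R5 at 1.1.2]
2. f(pair(pair(b, e), pair(c, pair(c, b))), h(pair(pair(e, c), pair(pair(b, f(pair(pair(b, e), e), pair(pair(b, e), c))), e))))  →  f(pair(pair(b, e), pair(c, pair(c, b))), pair(b, f(pair(pair(b, e), e), pair(pair(b, e), c))))   [R5 at 2]
3. f(pair(pair(b, e), pair(c, pair(c, b))), pair(b, f(pair(pair(b, e), e), pair(pair(b, e), c))))  →  f(pair(pair(b, e), e), pair(pair(b, e), c))   [R6 at ε]
4. f(pair(pair(b, e), e), pair(pair(b, e), c))  →  c   [R6 at ε]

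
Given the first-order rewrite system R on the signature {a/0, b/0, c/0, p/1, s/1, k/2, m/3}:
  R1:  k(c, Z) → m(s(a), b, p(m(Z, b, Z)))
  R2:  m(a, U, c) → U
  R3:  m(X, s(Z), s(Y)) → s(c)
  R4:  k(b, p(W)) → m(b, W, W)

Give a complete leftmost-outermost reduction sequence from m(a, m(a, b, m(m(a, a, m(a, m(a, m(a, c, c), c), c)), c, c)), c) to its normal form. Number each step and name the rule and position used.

b

1. m(a, m(a, b, m(m(a, a, m(a, m(a, m(a, c, c), c), c)), c, c)), c)  →  m(a, b, m(m(a, a, m(a, m(a, m(a, c, c), c), c)), c, c))   [R2 at ε]
2. m(a, b, m(m(a, a, m(a, m(a, m(a, c, c), c), c)), c, c))  →  m(a, b, m(m(a, a, m(a, m(a, c, c), c)), c, c))   [R2 at 3.1.3]
3. m(a, b, m(m(a, a, m(a, m(a, c, c), c)), c, c))  →  m(a, b, m(m(a, a, m(a, c, c)), c, c))   [R2 at 3.1.3]
4. m(a, b, m(m(a, a, m(a, c, c)), c, c))  →  m(a, b, m(m(a, a, c), c, c))   [R2 at 3.1.3]
5. m(a, b, m(m(a, a, c), c, c))  →  m(a, b, m(a, c, c))   [R2 at 3.1]
6. m(a, b, m(a, c, c))  →  m(a, b, c)   [R2 at 3]
7. m(a, b, c)  →  b   [R2 at ε]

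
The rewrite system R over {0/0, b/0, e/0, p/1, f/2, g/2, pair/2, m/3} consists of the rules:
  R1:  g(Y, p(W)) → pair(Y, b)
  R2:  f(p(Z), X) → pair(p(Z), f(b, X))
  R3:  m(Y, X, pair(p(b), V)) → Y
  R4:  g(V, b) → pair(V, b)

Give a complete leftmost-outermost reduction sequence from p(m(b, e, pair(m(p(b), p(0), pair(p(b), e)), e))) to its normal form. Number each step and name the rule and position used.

1. p(m(b, e, pair(m(p(b), p(0), pair(p(b), e)), e)))  →  p(m(b, e, pair(p(b), e)))   [R3 at 1.3.1]
2. p(m(b, e, pair(p(b), e)))  →  p(b)   [R3 at 1]

p(b)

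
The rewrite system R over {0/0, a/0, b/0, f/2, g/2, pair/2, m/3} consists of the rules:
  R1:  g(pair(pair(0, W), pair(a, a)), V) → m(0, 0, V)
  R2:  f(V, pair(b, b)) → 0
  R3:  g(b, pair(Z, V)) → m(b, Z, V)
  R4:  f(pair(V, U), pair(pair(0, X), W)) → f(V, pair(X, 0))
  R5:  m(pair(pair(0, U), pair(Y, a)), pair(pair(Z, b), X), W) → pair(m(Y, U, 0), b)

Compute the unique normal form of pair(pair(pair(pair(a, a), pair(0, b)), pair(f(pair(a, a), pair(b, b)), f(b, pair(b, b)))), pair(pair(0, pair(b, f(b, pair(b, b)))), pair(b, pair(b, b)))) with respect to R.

pair(pair(pair(pair(a, a), pair(0, b)), pair(0, 0)), pair(pair(0, pair(b, 0)), pair(b, pair(b, b))))

1. pair(pair(pair(pair(a, a), pair(0, b)), pair(f(pair(a, a), pair(b, b)), f(b, pair(b, b)))), pair(pair(0, pair(b, f(b, pair(b, b)))), pair(b, pair(b, b))))  →  pair(pair(pair(pair(a, a), pair(0, b)), pair(0, f(b, pair(b, b)))), pair(pair(0, pair(b, f(b, pair(b, b)))), pair(b, pair(b, b))))   [R2 at 1.2.1]
2. pair(pair(pair(pair(a, a), pair(0, b)), pair(0, f(b, pair(b, b)))), pair(pair(0, pair(b, f(b, pair(b, b)))), pair(b, pair(b, b))))  →  pair(pair(pair(pair(a, a), pair(0, b)), pair(0, 0)), pair(pair(0, pair(b, f(b, pair(b, b)))), pair(b, pair(b, b))))   [R2 at 1.2.2]
3. pair(pair(pair(pair(a, a), pair(0, b)), pair(0, 0)), pair(pair(0, pair(b, f(b, pair(b, b)))), pair(b, pair(b, b))))  →  pair(pair(pair(pair(a, a), pair(0, b)), pair(0, 0)), pair(pair(0, pair(b, 0)), pair(b, pair(b, b))))   [R2 at 2.1.2.2]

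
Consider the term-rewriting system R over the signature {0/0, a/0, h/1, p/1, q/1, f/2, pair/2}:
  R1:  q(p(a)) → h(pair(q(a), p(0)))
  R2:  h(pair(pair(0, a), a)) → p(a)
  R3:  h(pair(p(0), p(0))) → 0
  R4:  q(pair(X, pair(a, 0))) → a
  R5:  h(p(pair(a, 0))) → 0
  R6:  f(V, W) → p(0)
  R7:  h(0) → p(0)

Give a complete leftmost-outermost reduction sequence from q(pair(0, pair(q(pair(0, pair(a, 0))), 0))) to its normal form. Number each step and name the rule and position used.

a

1. q(pair(0, pair(q(pair(0, pair(a, 0))), 0)))  →  q(pair(0, pair(a, 0)))   [R4 at 1.2.1]
2. q(pair(0, pair(a, 0)))  →  a   [R4 at ε]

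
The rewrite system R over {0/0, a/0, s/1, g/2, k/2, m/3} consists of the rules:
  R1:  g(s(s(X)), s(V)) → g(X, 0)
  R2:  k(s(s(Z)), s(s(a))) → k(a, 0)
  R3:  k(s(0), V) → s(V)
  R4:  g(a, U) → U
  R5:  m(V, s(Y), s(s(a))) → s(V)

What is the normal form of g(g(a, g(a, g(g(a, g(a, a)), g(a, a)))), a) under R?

a

1. g(g(a, g(a, g(g(a, g(a, a)), g(a, a)))), a)  →  g(g(a, g(g(a, g(a, a)), g(a, a))), a)   [R4 at 1]
2. g(g(a, g(g(a, g(a, a)), g(a, a))), a)  →  g(g(g(a, g(a, a)), g(a, a)), a)   [R4 at 1]
3. g(g(g(a, g(a, a)), g(a, a)), a)  →  g(g(g(a, a), g(a, a)), a)   [R4 at 1.1]
4. g(g(g(a, a), g(a, a)), a)  →  g(g(a, g(a, a)), a)   [R4 at 1.1]
5. g(g(a, g(a, a)), a)  →  g(g(a, a), a)   [R4 at 1]
6. g(g(a, a), a)  →  g(a, a)   [R4 at 1]
7. g(a, a)  →  a   [R4 at ε]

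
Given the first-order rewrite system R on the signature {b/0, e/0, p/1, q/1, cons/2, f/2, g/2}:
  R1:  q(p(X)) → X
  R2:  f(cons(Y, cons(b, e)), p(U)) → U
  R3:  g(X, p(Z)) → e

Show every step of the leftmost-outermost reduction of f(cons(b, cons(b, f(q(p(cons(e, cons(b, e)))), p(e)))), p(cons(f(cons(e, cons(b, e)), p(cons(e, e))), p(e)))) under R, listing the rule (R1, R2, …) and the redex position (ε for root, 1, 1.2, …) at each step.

1. f(cons(b, cons(b, f(q(p(cons(e, cons(b, e)))), p(e)))), p(cons(f(cons(e, cons(b, e)), p(cons(e, e))), p(e))))  →  f(cons(b, cons(b, f(cons(e, cons(b, e)), p(e)))), p(cons(f(cons(e, cons(b, e)), p(cons(e, e))), p(e))))   [R1 at 1.2.2.1]
2. f(cons(b, cons(b, f(cons(e, cons(b, e)), p(e)))), p(cons(f(cons(e, cons(b, e)), p(cons(e, e))), p(e))))  →  f(cons(b, cons(b, e)), p(cons(f(cons(e, cons(b, e)), p(cons(e, e))), p(e))))   [R2 at 1.2.2]
3. f(cons(b, cons(b, e)), p(cons(f(cons(e, cons(b, e)), p(cons(e, e))), p(e))))  →  cons(f(cons(e, cons(b, e)), p(cons(e, e))), p(e))   [R2 at ε]
4. cons(f(cons(e, cons(b, e)), p(cons(e, e))), p(e))  →  cons(cons(e, e), p(e))   [R2 at 1]

cons(cons(e, e), p(e))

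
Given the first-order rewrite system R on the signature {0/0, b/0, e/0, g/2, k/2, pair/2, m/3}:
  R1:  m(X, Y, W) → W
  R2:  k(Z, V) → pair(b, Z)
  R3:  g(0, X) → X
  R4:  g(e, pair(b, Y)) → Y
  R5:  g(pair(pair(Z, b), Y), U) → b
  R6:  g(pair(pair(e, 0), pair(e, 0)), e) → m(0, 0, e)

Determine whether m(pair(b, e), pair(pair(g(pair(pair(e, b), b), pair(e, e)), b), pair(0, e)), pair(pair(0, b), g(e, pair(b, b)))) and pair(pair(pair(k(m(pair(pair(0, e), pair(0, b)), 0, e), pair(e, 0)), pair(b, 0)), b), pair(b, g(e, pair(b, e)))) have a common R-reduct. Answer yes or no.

Reduce t₁ = m(pair(b, e), pair(pair(g(pair(pair(e, b), b), pair(e, e)), b), pair(0, e)), pair(pair(0, b), g(e, pair(b, b)))):
1. m(pair(b, e), pair(pair(g(pair(pair(e, b), b), pair(e, e)), b), pair(0, e)), pair(pair(0, b), g(e, pair(b, b))))  →  pair(pair(0, b), g(e, pair(b, b)))   [R1 at ε]
2. pair(pair(0, b), g(e, pair(b, b)))  →  pair(pair(0, b), b)   [R4 at 2]

Reduce t₂ = pair(pair(pair(k(m(pair(pair(0, e), pair(0, b)), 0, e), pair(e, 0)), pair(b, 0)), b), pair(b, g(e, pair(b, e)))):
1. pair(pair(pair(k(m(pair(pair(0, e), pair(0, b)), 0, e), pair(e, 0)), pair(b, 0)), b), pair(b, g(e, pair(b, e))))  →  pair(pair(pair(pair(b, m(pair(pair(0, e), pair(0, b)), 0, e)), pair(b, 0)), b), pair(b, g(e, pair(b, e))))   [R2 at 1.1.1]
2. pair(pair(pair(pair(b, m(pair(pair(0, e), pair(0, b)), 0, e)), pair(b, 0)), b), pair(b, g(e, pair(b, e))))  →  pair(pair(pair(pair(b, e), pair(b, 0)), b), pair(b, g(e, pair(b, e))))   [R1 at 1.1.1.2]
3. pair(pair(pair(pair(b, e), pair(b, 0)), b), pair(b, g(e, pair(b, e))))  →  pair(pair(pair(pair(b, e), pair(b, 0)), b), pair(b, e))   [R4 at 2.2]

no — NF(t₁) = pair(pair(0, b), b), NF(t₂) = pair(pair(pair(pair(b, e), pair(b, 0)), b), pair(b, e))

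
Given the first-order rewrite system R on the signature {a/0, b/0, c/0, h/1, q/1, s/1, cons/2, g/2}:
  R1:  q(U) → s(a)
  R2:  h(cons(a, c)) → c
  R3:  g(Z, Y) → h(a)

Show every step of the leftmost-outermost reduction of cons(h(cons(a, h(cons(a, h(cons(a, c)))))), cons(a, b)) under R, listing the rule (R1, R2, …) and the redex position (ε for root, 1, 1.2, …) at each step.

cons(c, cons(a, b))

1. cons(h(cons(a, h(cons(a, h(cons(a, c)))))), cons(a, b))  →  cons(h(cons(a, h(cons(a, c)))), cons(a, b))   [R2 at 1.1.2.1.2]
2. cons(h(cons(a, h(cons(a, c)))), cons(a, b))  →  cons(h(cons(a, c)), cons(a, b))   [R2 at 1.1.2]
3. cons(h(cons(a, c)), cons(a, b))  →  cons(c, cons(a, b))   [R2 at 1]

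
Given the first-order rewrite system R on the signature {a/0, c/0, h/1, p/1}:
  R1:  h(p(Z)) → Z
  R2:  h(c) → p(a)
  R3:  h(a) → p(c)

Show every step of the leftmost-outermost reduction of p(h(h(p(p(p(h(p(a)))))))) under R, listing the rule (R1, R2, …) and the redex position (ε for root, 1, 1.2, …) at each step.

1. p(h(h(p(p(p(h(p(a))))))))  →  p(h(p(p(h(p(a))))))   [R1 at 1.1]
2. p(h(p(p(h(p(a))))))  →  p(p(h(p(a))))   [R1 at 1]
3. p(p(h(p(a))))  →  p(p(a))   [R1 at 1.1]

p(p(a))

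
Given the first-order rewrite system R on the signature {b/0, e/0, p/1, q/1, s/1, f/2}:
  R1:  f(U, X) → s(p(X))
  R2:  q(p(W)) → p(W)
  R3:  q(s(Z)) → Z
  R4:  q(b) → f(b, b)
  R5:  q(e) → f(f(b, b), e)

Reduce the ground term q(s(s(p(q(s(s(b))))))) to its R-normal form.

s(p(s(b)))

1. q(s(s(p(q(s(s(b)))))))  →  s(p(q(s(s(b)))))   [R3 at ε]
2. s(p(q(s(s(b)))))  →  s(p(s(b)))   [R3 at 1.1]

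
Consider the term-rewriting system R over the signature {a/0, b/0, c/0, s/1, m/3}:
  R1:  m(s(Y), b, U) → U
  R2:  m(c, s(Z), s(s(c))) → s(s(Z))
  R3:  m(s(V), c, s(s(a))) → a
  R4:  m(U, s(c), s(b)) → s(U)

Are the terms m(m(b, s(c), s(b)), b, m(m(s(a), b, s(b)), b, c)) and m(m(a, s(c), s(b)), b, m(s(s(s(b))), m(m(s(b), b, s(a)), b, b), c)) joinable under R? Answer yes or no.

Reduce t₁ = m(m(b, s(c), s(b)), b, m(m(s(a), b, s(b)), b, c)):
1. m(m(b, s(c), s(b)), b, m(m(s(a), b, s(b)), b, c))  →  m(s(b), b, m(m(s(a), b, s(b)), b, c))   [R4 at 1]
2. m(s(b), b, m(m(s(a), b, s(b)), b, c))  →  m(m(s(a), b, s(b)), b, c)   [R1 at ε]
3. m(m(s(a), b, s(b)), b, c)  →  m(s(b), b, c)   [R1 at 1]
4. m(s(b), b, c)  →  c   [R1 at ε]

Reduce t₂ = m(m(a, s(c), s(b)), b, m(s(s(s(b))), m(m(s(b), b, s(a)), b, b), c)):
1. m(m(a, s(c), s(b)), b, m(s(s(s(b))), m(m(s(b), b, s(a)), b, b), c))  →  m(s(a), b, m(s(s(s(b))), m(m(s(b), b, s(a)), b, b), c))   [R4 at 1]
2. m(s(a), b, m(s(s(s(b))), m(m(s(b), b, s(a)), b, b), c))  →  m(s(s(s(b))), m(m(s(b), b, s(a)), b, b), c)   [R1 at ε]
3. m(s(s(s(b))), m(m(s(b), b, s(a)), b, b), c)  →  m(s(s(s(b))), m(s(a), b, b), c)   [R1 at 2.1]
4. m(s(s(s(b))), m(s(a), b, b), c)  →  m(s(s(s(b))), b, c)   [R1 at 2]
5. m(s(s(s(b))), b, c)  →  c   [R1 at ε]

yes — NF(t₁) = c, NF(t₂) = c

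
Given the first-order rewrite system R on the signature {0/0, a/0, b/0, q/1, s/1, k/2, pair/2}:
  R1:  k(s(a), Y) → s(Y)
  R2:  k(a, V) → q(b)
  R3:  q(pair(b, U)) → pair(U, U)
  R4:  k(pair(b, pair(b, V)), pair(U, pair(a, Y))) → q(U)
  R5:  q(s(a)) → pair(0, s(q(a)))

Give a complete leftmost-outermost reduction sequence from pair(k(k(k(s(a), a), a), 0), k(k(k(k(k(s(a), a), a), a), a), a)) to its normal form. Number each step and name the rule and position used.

pair(s(0), s(a))

1. pair(k(k(k(s(a), a), a), 0), k(k(k(k(k(s(a), a), a), a), a), a))  →  pair(k(k(s(a), a), 0), k(k(k(k(k(s(a), a), a), a), a), a))   [R1 at 1.1.1]
2. pair(k(k(s(a), a), 0), k(k(k(k(k(s(a), a), a), a), a), a))  →  pair(k(s(a), 0), k(k(k(k(k(s(a), a), a), a), a), a))   [R1 at 1.1]
3. pair(k(s(a), 0), k(k(k(k(k(s(a), a), a), a), a), a))  →  pair(s(0), k(k(k(k(k(s(a), a), a), a), a), a))   [R1 at 1]
4. pair(s(0), k(k(k(k(k(s(a), a), a), a), a), a))  →  pair(s(0), k(k(k(k(s(a), a), a), a), a))   [R1 at 2.1.1.1.1]
5. pair(s(0), k(k(k(k(s(a), a), a), a), a))  →  pair(s(0), k(k(k(s(a), a), a), a))   [R1 at 2.1.1.1]
6. pair(s(0), k(k(k(s(a), a), a), a))  →  pair(s(0), k(k(s(a), a), a))   [R1 at 2.1.1]
7. pair(s(0), k(k(s(a), a), a))  →  pair(s(0), k(s(a), a))   [R1 at 2.1]
8. pair(s(0), k(s(a), a))  →  pair(s(0), s(a))   [R1 at 2]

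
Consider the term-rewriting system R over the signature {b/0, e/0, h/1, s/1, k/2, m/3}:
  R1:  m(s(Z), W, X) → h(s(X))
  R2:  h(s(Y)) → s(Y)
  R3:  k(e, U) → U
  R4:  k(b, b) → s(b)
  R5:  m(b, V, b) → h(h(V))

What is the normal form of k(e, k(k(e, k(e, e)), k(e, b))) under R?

b

1. k(e, k(k(e, k(e, e)), k(e, b)))  →  k(k(e, k(e, e)), k(e, b))   [R3 at ε]
2. k(k(e, k(e, e)), k(e, b))  →  k(k(e, e), k(e, b))   [R3 at 1]
3. k(k(e, e), k(e, b))  →  k(e, k(e, b))   [R3 at 1]
4. k(e, k(e, b))  →  k(e, b)   [R3 at ε]
5. k(e, b)  →  b   [R3 at ε]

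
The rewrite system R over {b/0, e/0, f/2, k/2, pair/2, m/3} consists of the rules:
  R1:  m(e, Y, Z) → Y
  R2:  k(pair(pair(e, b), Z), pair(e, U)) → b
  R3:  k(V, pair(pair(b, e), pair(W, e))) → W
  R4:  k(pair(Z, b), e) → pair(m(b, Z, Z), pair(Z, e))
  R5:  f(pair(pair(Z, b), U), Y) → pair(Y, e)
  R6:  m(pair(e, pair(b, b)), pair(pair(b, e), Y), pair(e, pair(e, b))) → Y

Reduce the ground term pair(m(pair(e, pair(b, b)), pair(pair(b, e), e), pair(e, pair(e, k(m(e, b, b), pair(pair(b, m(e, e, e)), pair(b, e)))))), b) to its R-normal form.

1. pair(m(pair(e, pair(b, b)), pair(pair(b, e), e), pair(e, pair(e, k(m(e, b, b), pair(pair(b, m(e, e, e)), pair(b, e)))))), b)  →  pair(m(pair(e, pair(b, b)), pair(pair(b, e), e), pair(e, pair(e, k(b, pair(pair(b, m(e, e, e)), pair(b, e)))))), b)   [R1 at 1.3.2.2.1]
2. pair(m(pair(e, pair(b, b)), pair(pair(b, e), e), pair(e, pair(e, k(b, pair(pair(b, m(e, e, e)), pair(b, e)))))), b)  →  pair(m(pair(e, pair(b, b)), pair(pair(b, e), e), pair(e, pair(e, k(b, pair(pair(b, e), pair(b, e)))))), b)   [R1 at 1.3.2.2.2.1.2]
3. pair(m(pair(e, pair(b, b)), pair(pair(b, e), e), pair(e, pair(e, k(b, pair(pair(b, e), pair(b, e)))))), b)  →  pair(m(pair(e, pair(b, b)), pair(pair(b, e), e), pair(e, pair(e, b))), b)   [R3 at 1.3.2.2]
4. pair(m(pair(e, pair(b, b)), pair(pair(b, e), e), pair(e, pair(e, b))), b)  →  pair(e, b)   [R6 at 1]

pair(e, b)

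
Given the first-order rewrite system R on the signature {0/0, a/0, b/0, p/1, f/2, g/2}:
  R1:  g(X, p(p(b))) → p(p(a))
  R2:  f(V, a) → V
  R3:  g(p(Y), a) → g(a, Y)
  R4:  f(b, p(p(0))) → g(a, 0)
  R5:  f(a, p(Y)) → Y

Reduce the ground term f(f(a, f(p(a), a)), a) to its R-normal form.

1. f(f(a, f(p(a), a)), a)  →  f(a, f(p(a), a))   [R2 at ε]
2. f(a, f(p(a), a))  →  f(a, p(a))   [R2 at 2]
3. f(a, p(a))  →  a   [R5 at ε]

a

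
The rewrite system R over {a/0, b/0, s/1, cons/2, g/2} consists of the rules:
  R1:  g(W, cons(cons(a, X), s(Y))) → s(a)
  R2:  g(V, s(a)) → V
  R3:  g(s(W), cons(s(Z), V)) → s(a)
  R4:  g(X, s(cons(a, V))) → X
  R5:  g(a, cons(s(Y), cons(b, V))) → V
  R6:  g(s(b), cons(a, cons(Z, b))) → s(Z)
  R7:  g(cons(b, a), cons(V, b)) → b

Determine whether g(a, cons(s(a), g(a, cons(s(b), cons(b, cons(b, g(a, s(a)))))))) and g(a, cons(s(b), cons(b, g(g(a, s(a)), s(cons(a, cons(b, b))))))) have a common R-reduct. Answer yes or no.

yes — NF(t₁) = a, NF(t₂) = a

Reduce t₁ = g(a, cons(s(a), g(a, cons(s(b), cons(b, cons(b, g(a, s(a)))))))):
1. g(a, cons(s(a), g(a, cons(s(b), cons(b, cons(b, g(a, s(a))))))))  →  g(a, cons(s(a), cons(b, g(a, s(a)))))   [R5 at 2.2]
2. g(a, cons(s(a), cons(b, g(a, s(a)))))  →  g(a, s(a))   [R5 at ε]
3. g(a, s(a))  →  a   [R2 at ε]

Reduce t₂ = g(a, cons(s(b), cons(b, g(g(a, s(a)), s(cons(a, cons(b, b))))))):
1. g(a, cons(s(b), cons(b, g(g(a, s(a)), s(cons(a, cons(b, b)))))))  →  g(g(a, s(a)), s(cons(a, cons(b, b))))   [R5 at ε]
2. g(g(a, s(a)), s(cons(a, cons(b, b))))  →  g(a, s(a))   [R4 at ε]
3. g(a, s(a))  →  a   [R2 at ε]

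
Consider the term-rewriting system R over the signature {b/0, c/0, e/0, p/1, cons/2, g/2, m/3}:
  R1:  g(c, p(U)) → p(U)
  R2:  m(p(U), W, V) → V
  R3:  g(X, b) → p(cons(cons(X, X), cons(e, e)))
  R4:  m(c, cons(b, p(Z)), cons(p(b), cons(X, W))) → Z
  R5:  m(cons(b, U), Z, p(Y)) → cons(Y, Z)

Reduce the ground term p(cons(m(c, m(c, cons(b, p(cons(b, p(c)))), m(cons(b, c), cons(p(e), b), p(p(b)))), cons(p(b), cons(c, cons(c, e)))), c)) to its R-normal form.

p(cons(c, c))

1. p(cons(m(c, m(c, cons(b, p(cons(b, p(c)))), m(cons(b, c), cons(p(e), b), p(p(b)))), cons(p(b), cons(c, cons(c, e)))), c))  →  p(cons(m(c, m(c, cons(b, p(cons(b, p(c)))), cons(p(b), cons(p(e), b))), cons(p(b), cons(c, cons(c, e)))), c))   [R5 at 1.1.2.3]
2. p(cons(m(c, m(c, cons(b, p(cons(b, p(c)))), cons(p(b), cons(p(e), b))), cons(p(b), cons(c, cons(c, e)))), c))  →  p(cons(m(c, cons(b, p(c)), cons(p(b), cons(c, cons(c, e)))), c))   [R4 at 1.1.2]
3. p(cons(m(c, cons(b, p(c)), cons(p(b), cons(c, cons(c, e)))), c))  →  p(cons(c, c))   [R4 at 1.1]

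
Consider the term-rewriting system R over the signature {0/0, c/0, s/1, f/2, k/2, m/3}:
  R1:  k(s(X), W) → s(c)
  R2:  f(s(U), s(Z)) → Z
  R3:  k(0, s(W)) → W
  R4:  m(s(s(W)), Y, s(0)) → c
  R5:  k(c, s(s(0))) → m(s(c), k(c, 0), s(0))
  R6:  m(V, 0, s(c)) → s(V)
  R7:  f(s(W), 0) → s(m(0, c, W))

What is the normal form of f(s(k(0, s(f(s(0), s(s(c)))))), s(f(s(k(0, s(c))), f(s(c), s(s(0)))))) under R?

0

1. f(s(k(0, s(f(s(0), s(s(c)))))), s(f(s(k(0, s(c))), f(s(c), s(s(0))))))  →  f(s(k(0, s(c))), f(s(c), s(s(0))))   [R2 at ε]
2. f(s(k(0, s(c))), f(s(c), s(s(0))))  →  f(s(c), f(s(c), s(s(0))))   [R3 at 1.1]
3. f(s(c), f(s(c), s(s(0))))  →  f(s(c), s(0))   [R2 at 2]
4. f(s(c), s(0))  →  0   [R2 at ε]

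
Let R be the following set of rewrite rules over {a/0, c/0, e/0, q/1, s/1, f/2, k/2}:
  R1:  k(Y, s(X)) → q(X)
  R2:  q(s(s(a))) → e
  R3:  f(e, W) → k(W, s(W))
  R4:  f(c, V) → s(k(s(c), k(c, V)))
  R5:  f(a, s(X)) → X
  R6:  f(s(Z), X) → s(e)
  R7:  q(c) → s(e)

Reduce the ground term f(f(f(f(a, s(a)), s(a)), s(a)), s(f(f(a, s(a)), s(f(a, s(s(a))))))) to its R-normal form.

s(a)

1. f(f(f(f(a, s(a)), s(a)), s(a)), s(f(f(a, s(a)), s(f(a, s(s(a)))))))  →  f(f(f(a, s(a)), s(a)), s(f(f(a, s(a)), s(f(a, s(s(a)))))))   [R5 at 1.1.1]
2. f(f(f(a, s(a)), s(a)), s(f(f(a, s(a)), s(f(a, s(s(a)))))))  →  f(f(a, s(a)), s(f(f(a, s(a)), s(f(a, s(s(a)))))))   [R5 at 1.1]
3. f(f(a, s(a)), s(f(f(a, s(a)), s(f(a, s(s(a)))))))  →  f(a, s(f(f(a, s(a)), s(f(a, s(s(a)))))))   [R5 at 1]
4. f(a, s(f(f(a, s(a)), s(f(a, s(s(a)))))))  →  f(f(a, s(a)), s(f(a, s(s(a)))))   [R5 at ε]
5. f(f(a, s(a)), s(f(a, s(s(a)))))  →  f(a, s(f(a, s(s(a)))))   [R5 at 1]
6. f(a, s(f(a, s(s(a)))))  →  f(a, s(s(a)))   [R5 at ε]
7. f(a, s(s(a)))  →  s(a)   [R5 at ε]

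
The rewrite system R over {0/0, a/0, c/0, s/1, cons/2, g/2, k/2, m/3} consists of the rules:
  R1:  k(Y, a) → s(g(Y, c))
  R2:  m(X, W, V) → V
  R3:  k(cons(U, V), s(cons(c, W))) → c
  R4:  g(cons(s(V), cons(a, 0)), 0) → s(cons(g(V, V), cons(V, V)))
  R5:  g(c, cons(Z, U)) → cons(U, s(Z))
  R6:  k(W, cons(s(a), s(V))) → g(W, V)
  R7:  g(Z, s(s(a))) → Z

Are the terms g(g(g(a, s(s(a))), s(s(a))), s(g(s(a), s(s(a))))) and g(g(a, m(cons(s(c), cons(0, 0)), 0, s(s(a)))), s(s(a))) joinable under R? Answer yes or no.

yes — NF(t₁) = a, NF(t₂) = a

Reduce t₁ = g(g(g(a, s(s(a))), s(s(a))), s(g(s(a), s(s(a))))):
1. g(g(g(a, s(s(a))), s(s(a))), s(g(s(a), s(s(a)))))  →  g(g(a, s(s(a))), s(g(s(a), s(s(a)))))   [R7 at 1]
2. g(g(a, s(s(a))), s(g(s(a), s(s(a)))))  →  g(a, s(g(s(a), s(s(a)))))   [R7 at 1]
3. g(a, s(g(s(a), s(s(a)))))  →  g(a, s(s(a)))   [R7 at 2.1]
4. g(a, s(s(a)))  →  a   [R7 at ε]

Reduce t₂ = g(g(a, m(cons(s(c), cons(0, 0)), 0, s(s(a)))), s(s(a))):
1. g(g(a, m(cons(s(c), cons(0, 0)), 0, s(s(a)))), s(s(a)))  →  g(a, m(cons(s(c), cons(0, 0)), 0, s(s(a))))   [R7 at ε]
2. g(a, m(cons(s(c), cons(0, 0)), 0, s(s(a))))  →  g(a, s(s(a)))   [R2 at 2]
3. g(a, s(s(a)))  →  a   [R7 at ε]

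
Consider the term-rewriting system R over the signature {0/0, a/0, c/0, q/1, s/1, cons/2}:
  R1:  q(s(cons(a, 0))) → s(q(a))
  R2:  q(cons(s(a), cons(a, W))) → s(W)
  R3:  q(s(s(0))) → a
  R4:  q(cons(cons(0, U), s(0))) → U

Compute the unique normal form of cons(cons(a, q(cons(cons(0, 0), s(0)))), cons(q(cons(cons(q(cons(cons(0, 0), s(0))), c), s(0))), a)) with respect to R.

1. cons(cons(a, q(cons(cons(0, 0), s(0)))), cons(q(cons(cons(q(cons(cons(0, 0), s(0))), c), s(0))), a))  →  cons(cons(a, 0), cons(q(cons(cons(q(cons(cons(0, 0), s(0))), c), s(0))), a))   [R4 at 1.2]
2. cons(cons(a, 0), cons(q(cons(cons(q(cons(cons(0, 0), s(0))), c), s(0))), a))  →  cons(cons(a, 0), cons(q(cons(cons(0, c), s(0))), a))   [R4 at 2.1.1.1.1]
3. cons(cons(a, 0), cons(q(cons(cons(0, c), s(0))), a))  →  cons(cons(a, 0), cons(c, a))   [R4 at 2.1]

cons(cons(a, 0), cons(c, a))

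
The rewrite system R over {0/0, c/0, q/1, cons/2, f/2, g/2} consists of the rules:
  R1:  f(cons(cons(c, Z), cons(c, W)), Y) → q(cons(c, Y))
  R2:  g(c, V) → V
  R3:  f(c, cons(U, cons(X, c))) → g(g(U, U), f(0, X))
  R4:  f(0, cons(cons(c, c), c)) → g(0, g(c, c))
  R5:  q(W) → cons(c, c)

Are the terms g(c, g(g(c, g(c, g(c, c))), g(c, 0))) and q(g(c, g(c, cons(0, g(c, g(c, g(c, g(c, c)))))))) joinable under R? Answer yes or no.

Reduce t₁ = g(c, g(g(c, g(c, g(c, c))), g(c, 0))):
1. g(c, g(g(c, g(c, g(c, c))), g(c, 0)))  →  g(g(c, g(c, g(c, c))), g(c, 0))   [R2 at ε]
2. g(g(c, g(c, g(c, c))), g(c, 0))  →  g(g(c, g(c, c)), g(c, 0))   [R2 at 1]
3. g(g(c, g(c, c)), g(c, 0))  →  g(g(c, c), g(c, 0))   [R2 at 1]
4. g(g(c, c), g(c, 0))  →  g(c, g(c, 0))   [R2 at 1]
5. g(c, g(c, 0))  →  g(c, 0)   [R2 at ε]
6. g(c, 0)  →  0   [R2 at ε]

Reduce t₂ = q(g(c, g(c, cons(0, g(c, g(c, g(c, g(c, c)))))))):
1. q(g(c, g(c, cons(0, g(c, g(c, g(c, g(c, c))))))))  →  cons(c, c)   [R5 at ε]

no — NF(t₁) = 0, NF(t₂) = cons(c, c)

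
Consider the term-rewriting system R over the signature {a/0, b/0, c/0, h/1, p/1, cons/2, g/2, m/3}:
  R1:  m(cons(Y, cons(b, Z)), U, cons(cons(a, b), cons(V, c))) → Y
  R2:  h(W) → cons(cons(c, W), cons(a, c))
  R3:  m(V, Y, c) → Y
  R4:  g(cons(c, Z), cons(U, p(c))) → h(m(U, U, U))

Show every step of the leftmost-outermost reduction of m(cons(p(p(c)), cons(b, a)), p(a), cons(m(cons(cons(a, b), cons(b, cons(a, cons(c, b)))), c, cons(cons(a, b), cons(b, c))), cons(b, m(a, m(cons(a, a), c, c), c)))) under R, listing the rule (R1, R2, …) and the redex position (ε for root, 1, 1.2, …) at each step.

1. m(cons(p(p(c)), cons(b, a)), p(a), cons(m(cons(cons(a, b), cons(b, cons(a, cons(c, b)))), c, cons(cons(a, b), cons(b, c))), cons(b, m(a, m(cons(a, a), c, c), c))))  →  m(cons(p(p(c)), cons(b, a)), p(a), cons(cons(a, b), cons(b, m(a, m(cons(a, a), c, c), c))))   [R1 at 3.1]
2. m(cons(p(p(c)), cons(b, a)), p(a), cons(cons(a, b), cons(b, m(a, m(cons(a, a), c, c), c))))  →  m(cons(p(p(c)), cons(b, a)), p(a), cons(cons(a, b), cons(b, m(cons(a, a), c, c))))   [R3 at 3.2.2]
3. m(cons(p(p(c)), cons(b, a)), p(a), cons(cons(a, b), cons(b, m(cons(a, a), c, c))))  →  m(cons(p(p(c)), cons(b, a)), p(a), cons(cons(a, b), cons(b, c)))   [R3 at 3.2.2]
4. m(cons(p(p(c)), cons(b, a)), p(a), cons(cons(a, b), cons(b, c)))  →  p(p(c))   [R1 at ε]

p(p(c))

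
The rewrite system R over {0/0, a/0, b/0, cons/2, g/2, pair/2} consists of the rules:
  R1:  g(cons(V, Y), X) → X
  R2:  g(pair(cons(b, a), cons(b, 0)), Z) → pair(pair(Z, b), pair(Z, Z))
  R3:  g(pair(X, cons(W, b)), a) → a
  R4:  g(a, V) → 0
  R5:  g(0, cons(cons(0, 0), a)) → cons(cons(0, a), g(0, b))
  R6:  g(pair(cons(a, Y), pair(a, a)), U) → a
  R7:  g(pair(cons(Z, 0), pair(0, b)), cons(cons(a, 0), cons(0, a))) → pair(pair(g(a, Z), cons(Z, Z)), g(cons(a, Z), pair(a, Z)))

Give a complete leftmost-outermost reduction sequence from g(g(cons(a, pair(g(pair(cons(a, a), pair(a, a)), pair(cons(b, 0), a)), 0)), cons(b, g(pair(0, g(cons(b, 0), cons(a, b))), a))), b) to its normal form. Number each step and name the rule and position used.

b

1. g(g(cons(a, pair(g(pair(cons(a, a), pair(a, a)), pair(cons(b, 0), a)), 0)), cons(b, g(pair(0, g(cons(b, 0), cons(a, b))), a))), b)  →  g(cons(b, g(pair(0, g(cons(b, 0), cons(a, b))), a)), b)   [R1 at 1]
2. g(cons(b, g(pair(0, g(cons(b, 0), cons(a, b))), a)), b)  →  b   [R1 at ε]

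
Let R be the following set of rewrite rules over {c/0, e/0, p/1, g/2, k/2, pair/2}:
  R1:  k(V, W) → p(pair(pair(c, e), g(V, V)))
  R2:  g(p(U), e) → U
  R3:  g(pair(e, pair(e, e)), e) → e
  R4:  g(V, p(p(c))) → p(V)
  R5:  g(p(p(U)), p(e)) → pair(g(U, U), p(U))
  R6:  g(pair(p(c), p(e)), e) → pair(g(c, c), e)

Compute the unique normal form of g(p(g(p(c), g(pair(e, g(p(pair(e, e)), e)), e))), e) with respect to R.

1. g(p(g(p(c), g(pair(e, g(p(pair(e, e)), e)), e))), e)  →  g(p(c), g(pair(e, g(p(pair(e, e)), e)), e))   [R2 at ε]
2. g(p(c), g(pair(e, g(p(pair(e, e)), e)), e))  →  g(p(c), g(pair(e, pair(e, e)), e))   [R2 at 2.1.2]
3. g(p(c), g(pair(e, pair(e, e)), e))  →  g(p(c), e)   [R3 at 2]
4. g(p(c), e)  →  c   [R2 at ε]

c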